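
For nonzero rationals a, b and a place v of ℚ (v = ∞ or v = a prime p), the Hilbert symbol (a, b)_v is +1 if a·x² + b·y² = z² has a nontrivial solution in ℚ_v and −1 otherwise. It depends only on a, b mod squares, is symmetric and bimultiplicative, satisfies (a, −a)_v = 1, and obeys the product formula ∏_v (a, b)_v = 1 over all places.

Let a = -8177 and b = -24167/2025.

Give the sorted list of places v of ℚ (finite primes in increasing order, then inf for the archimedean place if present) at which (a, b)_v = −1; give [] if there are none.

[11, 17, 37, inf]

(a, b) ≡ (-8177, -143) mod (ℚ^×)²; places V = {2, 3, 5, 11, 13, 17, 37, ∞}.
(a,b)_17: α=1, u≡12; β=0, v≡12 (mod 17); (12|17)=-1, (12|17)=-1; sign (−1)^0·-1^0·-1^1 = -1.
(a,b)_5: α=0, u≡3; β=-2, v≡3 (mod 5); (3|5)=-1, (3|5)=-1; sign (−1)^0·-1^-2·-1^0 = +1.
(a,b)_11: α=0, u≡7; β=1, v≡3 (mod 11); (7|11)=-1, (3|11)=+1; sign (−1)^0·-1^1·+1^0 = -1.
(a,b)_∞: sgn(-8177)=−, sgn(-143)=−, so -1.
(a,b)_13: α=1, u≡8; β=3, v≡8 (mod 13); (8|13)=-1, (8|13)=-1; sign (−1)^0·-1^3·-1^1 = +1.
(a,b)_3: α=0, u≡1; β=-4, v≡1 (mod 3); (1|3)=+1, (1|3)=+1; sign (−1)^0·+1^-4·+1^0 = +1.
(a,b)_37: α=1, u≡1; β=0, v≡8 (mod 37); (1|37)=+1, (8|37)=-1; sign (−1)^0·+1^0·-1^1 = -1.
(a,b)_2: α=0, β=0; u≡7, v≡1 (mod 8); ε(u)ε(v)=1·0, αω(v)=0·0, βω(u)=0·0; sum ≡ 0  ⇒  +1.
|Ram(-8177, -143)| = 4, even; anisotropic at {11, 17, 37, ∞}.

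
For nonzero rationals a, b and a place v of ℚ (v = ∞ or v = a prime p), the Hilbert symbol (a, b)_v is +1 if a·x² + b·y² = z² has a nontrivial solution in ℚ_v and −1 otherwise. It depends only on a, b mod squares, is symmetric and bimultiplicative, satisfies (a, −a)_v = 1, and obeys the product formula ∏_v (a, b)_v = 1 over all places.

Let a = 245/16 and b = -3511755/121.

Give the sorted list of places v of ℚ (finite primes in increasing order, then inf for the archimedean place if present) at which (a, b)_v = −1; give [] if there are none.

[13, 23]

Mod squares: a ≡ 5, b ≡ -43355. Check v ∈ {∞, 2, 3, 5, 7, 11, 13, 23, 29}.
v=3: a=3^0·(≡2), b=3^4·(≡1) mod 3; (2|3)=-1, (1|3)=+1; (−1)^{0·4·1}·(-1)^4·(+1)^0 = +1.
v=11: a=11^0·(≡5), b=11^-2·(≡6) mod 11; (5|11)=+1, (6|11)=-1; (−1)^{0·-2·5}·(+1)^-2·(-1)^0 = +1.
v=29: a=29^0·(≡28), b=29^1·(≡25) mod 29; (28|29)=+1, (25|29)=+1; (−1)^{0·1·14}·(+1)^1·(+1)^0 = +1.
v=13: a=13^0·(≡8), b=13^1·(≡11) mod 13; (8|13)=-1, (11|13)=-1; (−1)^{0·1·6}·(-1)^1·(-1)^0 = -1.
v=2: v_2(a)=-4, v_2(b)=0; units ≡ 5, 5 (mod 8); ε·ε+αω+βω = 0·0+-4·1+0·1 ≡ 0  ⇒  (a,b)_2 = +1.
v=5: a=5^1·(≡4), b=5^1·(≡4) mod 5; (4|5)=+1, (4|5)=+1; (−1)^{1·1·2}·(+1)^1·(+1)^1 = +1.
v=∞: 5 > 0 and -43355 < 0  ⇒  (a,b)_∞ = +1.
v=23: a=23^0·(≡11), b=23^1·(≡2) mod 23; (11|23)=-1, (2|23)=+1; (−1)^{0·1·11}·(-1)^1·(+1)^0 = -1.
v=7: a=7^2·(≡6), b=7^0·(≡6) mod 7; (6|7)=-1, (6|7)=-1; (−1)^{2·0·3}·(-1)^0·(-1)^2 = +1.
Ram(5, -43355) = {13, 23}; no ℚ_13-point on the conic.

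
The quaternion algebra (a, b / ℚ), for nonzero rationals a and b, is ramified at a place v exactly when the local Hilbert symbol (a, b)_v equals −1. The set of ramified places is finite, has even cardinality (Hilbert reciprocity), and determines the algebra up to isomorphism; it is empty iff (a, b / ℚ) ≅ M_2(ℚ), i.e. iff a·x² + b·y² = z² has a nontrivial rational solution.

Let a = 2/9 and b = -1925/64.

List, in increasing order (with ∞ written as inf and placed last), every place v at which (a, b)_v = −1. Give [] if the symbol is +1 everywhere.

[2, 11]

(a, b) ≡ (2, -77) mod (ℚ^×)²; places V = {2, 3, 5, 7, 11, ∞}.
(a,b)_11: α=0, u≡10; β=1, v≡5 (mod 11); (10|11)=-1, (5|11)=+1; sign (−1)^0·-1^1·+1^0 = -1.
(a,b)_7: α=0, u≡1; β=1, v≡5 (mod 7); (1|7)=+1, (5|7)=-1; sign (−1)^0·+1^1·-1^0 = +1.
(a,b)_5: α=0, u≡3; β=2, v≡2 (mod 5); (3|5)=-1, (2|5)=-1; sign (−1)^0·-1^2·-1^0 = +1.
(a,b)_3: α=-2, u≡2; β=0, v≡1 (mod 3); (2|3)=-1, (1|3)=+1; sign (−1)^0·-1^0·+1^-2 = +1.
(a,b)_∞: sgn(2)=+, sgn(-77)=−, so +1.
(a,b)_2: α=1, β=-6; u≡1, v≡3 (mod 8); ε(u)ε(v)=0·1, αω(v)=1·1, βω(u)=-6·0; sum ≡ 1  ⇒  -1.
Ram(2, -77) = {2, 11}; no ℚ_2-point on the conic.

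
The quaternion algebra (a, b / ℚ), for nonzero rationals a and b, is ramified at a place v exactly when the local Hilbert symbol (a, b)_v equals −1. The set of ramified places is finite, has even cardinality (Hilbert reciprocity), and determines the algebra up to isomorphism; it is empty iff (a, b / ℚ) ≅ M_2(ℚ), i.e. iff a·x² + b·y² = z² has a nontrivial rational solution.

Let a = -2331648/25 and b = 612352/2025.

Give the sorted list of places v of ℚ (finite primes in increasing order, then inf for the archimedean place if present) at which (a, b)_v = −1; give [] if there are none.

[13, 23]

(a, b) ≡ (-253, 598) mod (ℚ^×)²; places V = {2, 3, 5, 11, 13, 23, ∞}.
(a,b)_3: α=2, u≡2; β=-4, v≡1 (mod 3); (2|3)=-1, (1|3)=+1; sign (−1)^0·-1^-4·+1^2 = +1.
(a,b)_13: α=0, u≡7; β=1, v≡7 (mod 13); (7|13)=-1, (7|13)=-1; sign (−1)^0·-1^1·-1^0 = -1.
(a,b)_5: α=-2, u≡2; β=-2, v≡2 (mod 5); (2|5)=-1, (2|5)=-1; sign (−1)^0·-1^-2·-1^-2 = +1.
(a,b)_11: α=1, u≡8; β=0, v≡4 (mod 11); (8|11)=-1, (4|11)=+1; sign (−1)^0·-1^0·+1^1 = +1.
(a,b)_23: α=1, u≡4; β=1, v≡13 (mod 23); (4|23)=+1, (13|23)=+1; sign (−1)^1·+1^1·+1^1 = -1.
(a,b)_2: α=10, β=11; u≡3, v≡3 (mod 8); ε(u)ε(v)=1·1, αω(v)=10·1, βω(u)=11·1; sum ≡ 0  ⇒  +1.
(a,b)_∞: sgn(-253)=−, sgn(598)=+, so +1.
|Ram(-253, 598)| = 2, even; anisotropic at {13, 23}.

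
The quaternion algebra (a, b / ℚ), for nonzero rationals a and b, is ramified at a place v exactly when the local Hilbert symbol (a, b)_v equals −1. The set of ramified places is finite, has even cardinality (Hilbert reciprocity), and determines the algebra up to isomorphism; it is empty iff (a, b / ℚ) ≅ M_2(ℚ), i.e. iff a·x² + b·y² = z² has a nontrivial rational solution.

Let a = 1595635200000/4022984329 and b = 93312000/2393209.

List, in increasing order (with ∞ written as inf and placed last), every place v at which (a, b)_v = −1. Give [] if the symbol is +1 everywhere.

Mod squares: a ≡ 95, b ≡ 5. Check v ∈ {∞, 2, 3, 5, 7, 13, 17, 19, 41}.
v=19: a=19^1·(≡4), b=19^0·(≡16) mod 19; (4|19)=+1, (16|19)=+1; (−1)^{1·0·9}·(+1)^0·(+1)^1 = +1.
v=17: a=17^-2·(≡10), b=17^-2·(≡10) mod 17; (10|17)=-1, (10|17)=-1; (−1)^{-2·-2·8}·(-1)^-2·(-1)^-2 = +1.
v=∞: 95 > 0 and 5 > 0  ⇒  (a,b)_∞ = +1.
v=13: a=13^-2·(≡12), b=13^-2·(≡7) mod 13; (12|13)=+1, (7|13)=-1; (−1)^{-2·-2·6}·(+1)^-2·(-1)^-2 = +1.
v=7: a=7^-2·(≡1), b=7^-2·(≡6) mod 7; (1|7)=+1, (6|7)=-1; (−1)^{-2·-2·3}·(+1)^-2·(-1)^-2 = +1.
v=2: v_2(a)=12, v_2(b)=10; units ≡ 7, 5 (mod 8); ε·ε+αω+βω = 1·0+12·1+10·0 ≡ 0  ⇒  (a,b)_2 = +1.
v=5: a=5^5·(≡1), b=5^3·(≡4) mod 5; (1|5)=+1, (4|5)=+1; (−1)^{5·3·2}·(+1)^3·(+1)^5 = +1.
v=41: a=41^-2·(≡14), b=41^0·(≡32) mod 41; (14|41)=-1, (32|41)=+1; (−1)^{-2·0·20}·(-1)^0·(+1)^-2 = +1.
v=3: a=3^8·(≡2), b=3^6·(≡2) mod 3; (2|3)=-1, (2|3)=-1; (−1)^{8·6·1}·(-1)^6·(-1)^8 = +1.
Every local symbol is +1, so the conic 95·x² + 5·y² = z² has ℚ_v-points for all v and hence a ℚ-point; (a, b / ℚ) ≅ M_2(ℚ).

[]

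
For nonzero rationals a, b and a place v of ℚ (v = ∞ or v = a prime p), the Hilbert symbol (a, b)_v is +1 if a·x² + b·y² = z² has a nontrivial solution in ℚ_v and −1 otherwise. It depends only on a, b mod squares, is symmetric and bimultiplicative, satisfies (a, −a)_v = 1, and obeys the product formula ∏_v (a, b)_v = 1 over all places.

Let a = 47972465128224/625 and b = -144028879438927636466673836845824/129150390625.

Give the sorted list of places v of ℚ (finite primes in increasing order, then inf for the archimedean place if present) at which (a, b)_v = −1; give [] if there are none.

[2, 3, 7, 29]

Mod squares: a ≡ 9326226, b ≡ -1131. Check v ∈ {∞, 2, 3, 5, 7, 13, 19, 23, 29, 31}.
v=2: v_2(a)=5, v_2(b)=8; units ≡ 1, 5 (mod 8); ε·ε+αω+βω = 0·0+5·1+8·0 ≡ 1  ⇒  (a,b)_2 = -1.
v=∞: 9326226 > 0 and -1131 < 0  ⇒  (a,b)_∞ = +1.
v=7: a=7^3·(≡2), b=7^2·(≡3) mod 7; (2|7)=+1, (3|7)=-1; (−1)^{3·2·3}·(+1)^2·(-1)^3 = -1.
v=13: a=13^1·(≡9), b=13^3·(≡1) mod 13; (9|13)=+1, (1|13)=+1; (−1)^{1·3·6}·(+1)^3·(+1)^1 = +1.
v=5: a=5^-4·(≡4), b=5^-12·(≡4) mod 5; (4|5)=+1, (4|5)=+1; (−1)^{-4·-12·2}·(+1)^-12·(+1)^-4 = +1.
v=3: a=3^9·(≡1), b=3^31·(≡1) mod 3; (1|3)=+1, (1|3)=+1; (−1)^{9·31·1}·(+1)^31·(+1)^9 = -1.
v=29: a=29^1·(≡22), b=29^3·(≡15) mod 29; (22|29)=+1, (15|29)=-1; (−1)^{1·3·14}·(+1)^3·(-1)^1 = -1.
v=19: a=19^1·(≡13), b=19^2·(≡9) mod 19; (13|19)=-1, (9|19)=+1; (−1)^{1·2·9}·(-1)^2·(+1)^1 = +1.
v=31: a=31^1·(≡17), b=31^2·(≡20) mod 31; (17|31)=-1, (20|31)=+1; (−1)^{1·2·15}·(-1)^2·(+1)^1 = +1.
v=23: a=23^0·(≡6), b=23^-2·(≡20) mod 23; (6|23)=+1, (20|23)=-1; (−1)^{0·-2·11}·(+1)^-2·(-1)^0 = +1.
Ram(9326226, -1131) = {2, 3, 7, 29}; no ℚ_2-point on the conic.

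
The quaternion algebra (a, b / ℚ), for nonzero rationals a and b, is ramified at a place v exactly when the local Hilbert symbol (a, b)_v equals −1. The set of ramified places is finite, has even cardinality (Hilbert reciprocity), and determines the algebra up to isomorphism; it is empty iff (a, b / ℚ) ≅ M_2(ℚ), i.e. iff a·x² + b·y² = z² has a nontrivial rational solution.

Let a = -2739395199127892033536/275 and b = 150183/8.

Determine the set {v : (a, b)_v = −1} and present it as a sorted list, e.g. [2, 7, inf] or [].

[2, 37]

Mod squares: a ≡ -1645094, b ≡ 33374. Check v ∈ {∞, 2, 3, 5, 11, 17, 37, 41, 43, 47}.
v=∞: -1645094 < 0 and 33374 > 0  ⇒  (a,b)_∞ = +1.
v=11: a=11^-1·(≡2), b=11^1·(≡3) mod 11; (2|11)=-1, (3|11)=+1; (−1)^{-1·1·5}·(-1)^1·(+1)^-1 = +1.
v=41: a=41^4·(≡37), b=41^1·(≡12) mod 41; (37|41)=+1, (12|41)=-1; (−1)^{4·1·20}·(+1)^1·(-1)^4 = +1.
v=5: a=5^-2·(≡4), b=5^0·(≡1) mod 5; (4|5)=+1, (1|5)=+1; (−1)^{-2·0·2}·(+1)^0·(+1)^-2 = +1.
v=2: v_2(a)=15, v_2(b)=-3; units ≡ 5, 7 (mod 8); ε·ε+αω+βω = 0·1+15·0+-3·1 ≡ 1  ⇒  (a,b)_2 = -1.
v=47: a=47^1·(≡40), b=47^0·(≡14) mod 47; (40|47)=-1, (14|47)=+1; (−1)^{1·0·23}·(-1)^0·(+1)^1 = +1.
v=37: a=37^3·(≡11), b=37^1·(≡31) mod 37; (11|37)=+1, (31|37)=-1; (−1)^{3·1·18}·(+1)^1·(-1)^3 = -1.
v=3: a=3^0·(≡1), b=3^2·(≡2) mod 3; (1|3)=+1, (2|3)=-1; (−1)^{0·2·1}·(+1)^2·(-1)^0 = +1.
v=17: a=17^2·(≡2), b=17^0·(≡7) mod 17; (2|17)=+1, (7|17)=-1; (−1)^{2·0·8}·(+1)^0·(-1)^2 = +1.
v=43: a=43^1·(≡26), b=43^0·(≡41) mod 43; (26|43)=-1, (41|43)=+1; (−1)^{1·0·21}·(-1)^0·(+1)^1 = +1.
|Ram(-1645094, 33374)| = 2, even; anisotropic at {2, 37}.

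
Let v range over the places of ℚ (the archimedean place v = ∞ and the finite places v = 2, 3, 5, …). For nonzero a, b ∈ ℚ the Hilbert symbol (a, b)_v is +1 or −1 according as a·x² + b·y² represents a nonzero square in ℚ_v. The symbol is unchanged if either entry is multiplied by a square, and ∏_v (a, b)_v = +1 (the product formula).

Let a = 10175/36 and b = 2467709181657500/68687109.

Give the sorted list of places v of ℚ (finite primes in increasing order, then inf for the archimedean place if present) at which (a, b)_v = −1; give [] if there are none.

Mod squares: a ≡ 407, b ≡ 11803. Check v ∈ {∞, 2, 3, 5, 11, 19, 29, 37}.
v=∞: 407 > 0 and 11803 > 0  ⇒  (a,b)_∞ = +1.
v=29: a=29^0·(≡16), b=29^-1·(≡23) mod 29; (16|29)=+1, (23|29)=+1; (−1)^{0·-1·14}·(+1)^-1·(+1)^0 = +1.
v=19: a=19^0·(≡14), b=19^-2·(≡4) mod 19; (14|19)=-1, (4|19)=+1; (−1)^{0·-2·9}·(-1)^-2·(+1)^0 = +1.
v=3: a=3^-2·(≡2), b=3^-8·(≡1) mod 3; (2|3)=-1, (1|3)=+1; (−1)^{-2·-8·1}·(-1)^-8·(+1)^-2 = +1.
v=2: v_2(a)=-2, v_2(b)=2; units ≡ 7, 3 (mod 8); ε·ε+αω+βω = 1·1+-2·1+2·0 ≡ 1  ⇒  (a,b)_2 = -1.
v=37: a=37^1·(≡21), b=37^3·(≡32) mod 37; (21|37)=+1, (32|37)=-1; (−1)^{1·3·18}·(+1)^3·(-1)^1 = -1.
v=11: a=11^1·(≡4), b=11^7·(≡7) mod 11; (4|11)=+1, (7|11)=-1; (−1)^{1·7·5}·(+1)^7·(-1)^1 = +1.
v=5: a=5^2·(≡2), b=5^4·(≡3) mod 5; (2|5)=-1, (3|5)=-1; (−1)^{2·4·2}·(-1)^4·(-1)^2 = +1.
(407, 11803 / ℚ) ramifies at {2, 37}: a division algebra.

[2, 37]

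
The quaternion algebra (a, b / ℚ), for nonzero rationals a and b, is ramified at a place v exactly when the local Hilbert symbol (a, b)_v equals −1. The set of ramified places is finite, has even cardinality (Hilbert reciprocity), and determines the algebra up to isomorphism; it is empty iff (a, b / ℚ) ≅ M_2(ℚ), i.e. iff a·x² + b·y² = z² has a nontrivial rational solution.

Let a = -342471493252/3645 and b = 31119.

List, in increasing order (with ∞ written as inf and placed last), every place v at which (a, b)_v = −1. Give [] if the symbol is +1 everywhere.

(a, b) ≡ (-13685, 31119) mod (ℚ^×)²; places V = {2, 3, 5, 7, 11, 17, 23, 41, 47, ∞}.
(a,b)_2: α=2, β=0; u≡3, v≡7 (mod 8); ε(u)ε(v)=1·1, αω(v)=2·0, βω(u)=0·1; sum ≡ 1  ⇒  -1.
(a,b)_23: α=1, u≡6; β=1, v≡19 (mod 23); (6|23)=+1, (19|23)=-1; sign (−1)^1·+1^1·-1^1 = +1.
(a,b)_7: α=3, u≡5; β=0, v≡4 (mod 7); (5|7)=-1, (4|7)=+1; sign (−1)^0·-1^0·+1^3 = +1.
(a,b)_3: α=-6, u≡1; β=1, v≡2 (mod 3); (1|3)=+1, (2|3)=-1; sign (−1)^0·+1^1·-1^-6 = +1.
(a,b)_∞: sgn(-13685)=−, sgn(31119)=+, so +1.
(a,b)_11: α=0, u≡6; β=1, v≡2 (mod 11); (6|11)=-1, (2|11)=-1; sign (−1)^0·-1^1·-1^0 = -1.
(a,b)_5: α=-1, u≡2; β=0, v≡4 (mod 5); (2|5)=-1, (4|5)=+1; sign (−1)^0·-1^0·+1^-1 = +1.
(a,b)_41: α=0, u≡21; β=1, v≡21 (mod 41); (21|41)=+1, (21|41)=+1; sign (−1)^0·+1^1·+1^0 = +1.
(a,b)_17: α=3, u≡3; β=0, v≡9 (mod 17); (3|17)=-1, (9|17)=+1; sign (−1)^0·-1^0·+1^3 = +1.
(a,b)_47: α=2, u≡45; β=0, v≡5 (mod 47); (45|47)=-1, (5|47)=-1; sign (−1)^0·-1^0·-1^2 = +1.
(-13685, 31119 / ℚ) ramifies at {2, 11}: a division algebra.

[2, 11]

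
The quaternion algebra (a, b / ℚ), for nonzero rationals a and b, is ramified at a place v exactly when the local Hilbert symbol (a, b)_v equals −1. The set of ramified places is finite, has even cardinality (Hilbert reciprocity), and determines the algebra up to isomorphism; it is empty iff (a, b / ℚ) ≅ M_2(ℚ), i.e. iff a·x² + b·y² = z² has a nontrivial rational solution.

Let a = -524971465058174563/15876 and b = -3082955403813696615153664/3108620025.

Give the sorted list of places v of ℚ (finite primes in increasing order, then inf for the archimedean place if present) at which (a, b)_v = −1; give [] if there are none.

[11, 29, 47, inf]

Mod squares: a ≡ -16027, b ≡ -187891. Check v ∈ {∞, 2, 3, 5, 7, 11, 13, 17, 19, 29, 31, 47, 59}.
v=29: a=29^2·(≡18), b=29^3·(≡19) mod 29; (18|29)=-1, (19|29)=-1; (−1)^{2·3·14}·(-1)^3·(-1)^2 = -1.
v=31: a=31^1·(≡25), b=31^1·(≡24) mod 31; (25|31)=+1, (24|31)=-1; (−1)^{1·1·15}·(+1)^1·(-1)^1 = +1.
v=17: a=17^2·(≡4), b=17^0·(≡11) mod 17; (4|17)=+1, (11|17)=-1; (−1)^{2·0·8}·(+1)^0·(-1)^2 = +1.
v=∞: -16027 < 0 and -187891 < 0  ⇒  (a,b)_∞ = -1.
v=13: a=13^2·(≡2), b=13^2·(≡8) mod 13; (2|13)=-1, (8|13)=-1; (−1)^{2·2·6}·(-1)^2·(-1)^2 = +1.
v=19: a=19^2·(≡16), b=19^3·(≡8) mod 19; (16|19)=+1, (8|19)=-1; (−1)^{2·3·9}·(+1)^3·(-1)^2 = +1.
v=2: v_2(a)=-2, v_2(b)=16; units ≡ 5, 5 (mod 8); ε·ε+αω+βω = 0·0+-2·1+16·1 ≡ 0  ⇒  (a,b)_2 = +1.
v=7: a=7^-2·(≡6), b=7^-2·(≡6) mod 7; (6|7)=-1, (6|7)=-1; (−1)^{-2·-2·3}·(-1)^-2·(-1)^-2 = +1.
v=47: a=47^3·(≡15), b=47^4·(≡40) mod 47; (15|47)=-1, (40|47)=-1; (−1)^{3·4·23}·(-1)^4·(-1)^3 = -1.
v=11: a=11^1·(≡7), b=11^1·(≡7) mod 11; (7|11)=-1, (7|11)=-1; (−1)^{1·1·5}·(-1)^1·(-1)^1 = -1.
v=5: a=5^0·(≡2), b=5^-2·(≡1) mod 5; (2|5)=-1, (1|5)=+1; (−1)^{0·-2·2}·(-1)^-2·(+1)^0 = +1.
v=3: a=3^-4·(≡2), b=3^-6·(≡2) mod 3; (2|3)=-1, (2|3)=-1; (−1)^{-4·-6·1}·(-1)^-6·(-1)^-4 = +1.
v=59: a=59^0·(≡16), b=59^-2·(≡54) mod 59; (16|59)=+1, (54|59)=-1; (−1)^{0·-2·29}·(+1)^-2·(-1)^0 = +1.
Ram(-16027, -187891) = {11, 29, 47, ∞}; no ℚ_11-point on the conic.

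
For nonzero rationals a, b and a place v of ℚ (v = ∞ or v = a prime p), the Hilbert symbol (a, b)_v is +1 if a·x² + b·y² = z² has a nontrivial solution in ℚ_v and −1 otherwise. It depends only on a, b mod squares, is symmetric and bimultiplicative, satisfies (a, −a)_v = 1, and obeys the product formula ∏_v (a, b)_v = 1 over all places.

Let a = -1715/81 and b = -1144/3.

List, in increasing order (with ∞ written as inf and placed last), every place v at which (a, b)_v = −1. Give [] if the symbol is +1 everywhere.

[2, 5, 7, inf]

(a, b) ≡ (-35, -858) mod (ℚ^×)²; places V = {2, 3, 5, 7, 11, 13, ∞}.
(a,b)_3: α=-4, u≡1; β=-1, v≡2 (mod 3); (1|3)=+1, (2|3)=-1; sign (−1)^0·+1^-1·-1^-4 = +1.
(a,b)_2: α=0, β=3; u≡5, v≡3 (mod 8); ε(u)ε(v)=0·1, αω(v)=0·1, βω(u)=3·1; sum ≡ 1  ⇒  -1.
(a,b)_∞: sgn(-35)=−, sgn(-858)=−, so -1.
(a,b)_5: α=1, u≡2; β=0, v≡2 (mod 5); (2|5)=-1, (2|5)=-1; sign (−1)^0·-1^0·-1^1 = -1.
(a,b)_11: α=0, u≡3; β=1, v≡2 (mod 11); (3|11)=+1, (2|11)=-1; sign (−1)^0·+1^1·-1^0 = +1.
(a,b)_7: α=3, u≡4; β=0, v≡6 (mod 7); (4|7)=+1, (6|7)=-1; sign (−1)^0·+1^0·-1^3 = -1.
(a,b)_13: α=0, u≡9; β=1, v≡1 (mod 13); (9|13)=+1, (1|13)=+1; sign (−1)^0·+1^1·+1^0 = +1.
|Ram(-35, -858)| = 4, even; anisotropic at {2, 5, 7, ∞}.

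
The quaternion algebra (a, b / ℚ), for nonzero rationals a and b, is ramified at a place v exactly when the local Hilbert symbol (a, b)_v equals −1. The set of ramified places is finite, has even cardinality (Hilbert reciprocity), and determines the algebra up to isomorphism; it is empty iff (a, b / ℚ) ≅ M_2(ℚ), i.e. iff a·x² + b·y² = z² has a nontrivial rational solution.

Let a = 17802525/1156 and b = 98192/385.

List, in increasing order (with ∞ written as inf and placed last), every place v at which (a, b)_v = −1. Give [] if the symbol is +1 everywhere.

Mod squares: a ≡ 741, b ≡ 6545. Check v ∈ {∞, 2, 3, 5, 7, 11, 13, 17, 19, 31}.
v=2: v_2(a)=-2, v_2(b)=4; units ≡ 5, 1 (mod 8); ε·ε+αω+βω = 0·0+-2·0+4·1 ≡ 0  ⇒  (a,b)_2 = +1.
v=19: a=19^1·(≡16), b=19^2·(≡5) mod 19; (16|19)=+1, (5|19)=+1; (−1)^{1·2·9}·(+1)^2·(+1)^1 = +1.
v=∞: 741 > 0 and 6545 > 0  ⇒  (a,b)_∞ = +1.
v=11: a=11^0·(≡4), b=11^-1·(≡3) mod 11; (4|11)=+1, (3|11)=+1; (−1)^{0·-1·5}·(+1)^-1·(+1)^0 = +1.
v=31: a=31^2·(≡2), b=31^0·(≡25) mod 31; (2|31)=+1, (25|31)=+1; (−1)^{2·0·15}·(+1)^0·(+1)^2 = +1.
v=7: a=7^0·(≡6), b=7^-1·(≡4) mod 7; (6|7)=-1, (4|7)=+1; (−1)^{0·-1·3}·(-1)^-1·(+1)^0 = -1.
v=17: a=17^-2·(≡10), b=17^1·(≡12) mod 17; (10|17)=-1, (12|17)=-1; (−1)^{-2·1·8}·(-1)^1·(-1)^-2 = -1.
v=5: a=5^2·(≡1), b=5^-1·(≡1) mod 5; (1|5)=+1, (1|5)=+1; (−1)^{2·-1·2}·(+1)^-1·(+1)^2 = +1.
v=3: a=3^1·(≡1), b=3^0·(≡2) mod 3; (1|3)=+1, (2|3)=-1; (−1)^{1·0·1}·(+1)^0·(-1)^1 = -1.
v=13: a=13^1·(≡8), b=13^0·(≡2) mod 13; (8|13)=-1, (2|13)=-1; (−1)^{1·0·6}·(-1)^0·(-1)^1 = -1.
Ram(741, 6545) = {3, 7, 13, 17}; no ℚ_3-point on the conic.

[3, 7, 13, 17]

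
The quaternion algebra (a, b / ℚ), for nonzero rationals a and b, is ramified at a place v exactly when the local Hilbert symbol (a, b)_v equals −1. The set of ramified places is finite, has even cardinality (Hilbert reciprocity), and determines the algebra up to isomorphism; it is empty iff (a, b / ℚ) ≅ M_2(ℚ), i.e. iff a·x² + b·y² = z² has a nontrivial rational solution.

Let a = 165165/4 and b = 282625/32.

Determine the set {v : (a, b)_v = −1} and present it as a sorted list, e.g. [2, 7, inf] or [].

[2, 3, 7, 17]

Mod squares: a ≡ 1365, b ≡ 22610. Check v ∈ {∞, 2, 3, 5, 7, 11, 13, 17, 19}.
v=2: v_2(a)=-2, v_2(b)=-5; units ≡ 5, 1 (mod 8); ε·ε+αω+βω = 0·0+-2·0+-5·1 ≡ 1  ⇒  (a,b)_2 = -1.
v=5: a=5^1·(≡2), b=5^3·(≡3) mod 5; (2|5)=-1, (3|5)=-1; (−1)^{1·3·2}·(-1)^3·(-1)^1 = +1.
v=3: a=3^1·(≡2), b=3^0·(≡2) mod 3; (2|3)=-1, (2|3)=-1; (−1)^{1·0·1}·(-1)^0·(-1)^1 = -1.
v=13: a=13^1·(≡1), b=13^0·(≡3) mod 13; (1|13)=+1, (3|13)=+1; (−1)^{1·0·6}·(+1)^0·(+1)^1 = +1.
v=17: a=17^0·(≡11), b=17^1·(≡9) mod 17; (11|17)=-1, (9|17)=+1; (−1)^{0·1·8}·(-1)^1·(+1)^0 = -1.
v=7: a=7^1·(≡3), b=7^1·(≡5) mod 7; (3|7)=-1, (5|7)=-1; (−1)^{1·1·3}·(-1)^1·(-1)^1 = -1.
v=19: a=19^0·(≡9), b=19^1·(≡13) mod 19; (9|19)=+1, (13|19)=-1; (−1)^{0·1·9}·(+1)^1·(-1)^0 = +1.
v=11: a=11^2·(≡3), b=11^0·(≡9) mod 11; (3|11)=+1, (9|11)=+1; (−1)^{2·0·5}·(+1)^0·(+1)^2 = +1.
v=∞: 1365 > 0 and 22610 > 0  ⇒  (a,b)_∞ = +1.
(1365, 22610 / ℚ) ramifies at {2, 3, 7, 17}: a division algebra.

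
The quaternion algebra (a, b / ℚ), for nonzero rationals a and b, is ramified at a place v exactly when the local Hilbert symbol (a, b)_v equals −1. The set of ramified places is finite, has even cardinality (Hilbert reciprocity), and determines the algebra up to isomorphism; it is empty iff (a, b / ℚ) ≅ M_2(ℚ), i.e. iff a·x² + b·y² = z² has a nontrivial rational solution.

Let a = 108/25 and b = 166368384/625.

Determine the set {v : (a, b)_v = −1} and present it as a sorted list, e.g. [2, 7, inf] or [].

Mod squares: a ≡ 3, b ≡ 546. Check v ∈ {∞, 2, 3, 5, 7, 13, 23}.
v=2: v_2(a)=2, v_2(b)=7; units ≡ 3, 1 (mod 8); ε·ε+αω+βω = 1·0+2·0+7·1 ≡ 1  ⇒  (a,b)_2 = -1.
v=7: a=7^0·(≡6), b=7^1·(≡4) mod 7; (6|7)=-1, (4|7)=+1; (−1)^{0·1·3}·(-1)^1·(+1)^0 = -1.
v=5: a=5^-2·(≡3), b=5^-4·(≡4) mod 5; (3|5)=-1, (4|5)=+1; (−1)^{-2·-4·2}·(-1)^-4·(+1)^-2 = +1.
v=∞: 3 > 0 and 546 > 0  ⇒  (a,b)_∞ = +1.
v=23: a=23^0·(≡8), b=23^2·(≡10) mod 23; (8|23)=+1, (10|23)=-1; (−1)^{0·2·11}·(+1)^2·(-1)^0 = +1.
v=13: a=13^0·(≡9), b=13^1·(≡4) mod 13; (9|13)=+1, (4|13)=+1; (−1)^{0·1·6}·(+1)^1·(+1)^0 = +1.
v=3: a=3^3·(≡1), b=3^3·(≡2) mod 3; (1|3)=+1, (2|3)=-1; (−1)^{3·3·1}·(+1)^3·(-1)^3 = +1.
Ram(3, 546) = {2, 7}; no ℚ_2-point on the conic.

[2, 7]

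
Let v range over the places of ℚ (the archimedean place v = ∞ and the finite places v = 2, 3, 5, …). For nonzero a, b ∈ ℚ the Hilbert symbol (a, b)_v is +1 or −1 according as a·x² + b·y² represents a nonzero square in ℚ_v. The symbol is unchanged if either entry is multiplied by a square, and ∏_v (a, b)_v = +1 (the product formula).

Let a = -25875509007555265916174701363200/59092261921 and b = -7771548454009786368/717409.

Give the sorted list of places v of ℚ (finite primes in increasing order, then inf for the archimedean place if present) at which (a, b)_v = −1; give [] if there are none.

Mod squares: a ≡ -25327, b ≡ -13. Check v ∈ {∞, 2, 3, 5, 7, 11, 13, 19, 31, 41, 43, 53}.
v=41: a=41^-2·(≡6), b=41^0·(≡17) mod 41; (6|41)=-1, (17|41)=-1; (−1)^{-2·0·20}·(-1)^0·(-1)^-2 = +1.
v=43: a=43^3·(≡17), b=43^2·(≡34) mod 43; (17|43)=+1, (34|43)=-1; (−1)^{3·2·21}·(+1)^2·(-1)^3 = -1.
v=19: a=19^3·(≡16), b=19^2·(≡11) mod 19; (16|19)=+1, (11|19)=+1; (−1)^{3·2·9}·(+1)^2·(+1)^3 = +1.
v=2: v_2(a)=16, v_2(b)=12; units ≡ 1, 3 (mod 8); ε·ε+αω+βω = 0·1+16·1+12·0 ≡ 0  ⇒  (a,b)_2 = +1.
v=7: a=7^-4·(≡6), b=7^-2·(≡2) mod 7; (6|7)=-1, (2|7)=+1; (−1)^{-4·-2·3}·(-1)^-2·(+1)^-4 = +1.
v=3: a=3^6·(≡2), b=3^4·(≡2) mod 3; (2|3)=-1, (2|3)=-1; (−1)^{6·4·1}·(-1)^4·(-1)^6 = +1.
v=13: a=13^2·(≡4), b=13^1·(≡3) mod 13; (4|13)=+1, (3|13)=+1; (−1)^{2·1·6}·(+1)^1·(+1)^2 = +1.
v=53: a=53^4·(≡49), b=53^2·(≡4) mod 53; (49|53)=+1, (4|53)=+1; (−1)^{4·2·26}·(+1)^2·(+1)^4 = +1.
v=5: a=5^2·(≡2), b=5^0·(≡3) mod 5; (2|5)=-1, (3|5)=-1; (−1)^{2·0·2}·(-1)^0·(-1)^2 = +1.
v=∞: -25327 < 0 and -13 < 0  ⇒  (a,b)_∞ = -1.
v=31: a=31^3·(≡8), b=31^2·(≡25) mod 31; (8|31)=+1, (25|31)=+1; (−1)^{3·2·15}·(+1)^2·(+1)^3 = +1.
v=11: a=11^-4·(≡2), b=11^-4·(≡9) mod 11; (2|11)=-1, (9|11)=+1; (−1)^{-4·-4·5}·(-1)^-4·(+1)^-4 = +1.
Ram(-25327, -13) = {43, ∞}; no ℚ_43-point on the conic.

[43, inf]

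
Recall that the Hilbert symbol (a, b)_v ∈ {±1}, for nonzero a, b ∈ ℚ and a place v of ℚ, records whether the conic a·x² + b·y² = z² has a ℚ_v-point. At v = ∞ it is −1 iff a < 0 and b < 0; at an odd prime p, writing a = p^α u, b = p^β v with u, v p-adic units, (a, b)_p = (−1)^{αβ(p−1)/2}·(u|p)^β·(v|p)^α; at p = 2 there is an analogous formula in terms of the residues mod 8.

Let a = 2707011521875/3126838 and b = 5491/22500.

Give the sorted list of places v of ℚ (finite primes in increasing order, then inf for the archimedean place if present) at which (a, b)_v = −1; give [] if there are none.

(a, b) ≡ (2530, 19) mod (ℚ^×)²; places V = {2, 3, 5, 11, 13, 17, 19, 23, 29, ∞}.
(a,b)_3: α=0, u≡1; β=-2, v≡1 (mod 3); (1|3)=+1, (1|3)=+1; sign (−1)^0·+1^-2·+1^0 = +1.
(a,b)_∞: sgn(2530)=+, sgn(19)=+, so +1.
(a,b)_11: α=-1, u≡8; β=0, v≡7 (mod 11); (8|11)=-1, (7|11)=-1; sign (−1)^0·-1^0·-1^-1 = -1.
(a,b)_19: α=4, u≡18; β=1, v≡1 (mod 19); (18|19)=-1, (1|19)=+1; sign (−1)^0·-1^1·+1^4 = -1.
(a,b)_23: α=1, u≡4; β=0, v≡22 (mod 23); (4|23)=+1, (22|23)=-1; sign (−1)^0·+1^0·-1^1 = -1.
(a,b)_2: α=-1, β=-2; u≡1, v≡3 (mod 8); ε(u)ε(v)=0·1, αω(v)=-1·1, βω(u)=-2·0; sum ≡ 1  ⇒  -1.
(a,b)_17: α=2, u≡14; β=2, v≡4 (mod 17); (14|17)=-1, (4|17)=+1; sign (−1)^0·-1^2·+1^2 = +1.
(a,b)_29: α=-2, u≡6; β=0, v≡12 (mod 29); (6|29)=+1, (12|29)=-1; sign (−1)^0·+1^0·-1^-2 = +1.
(a,b)_13: α=-2, u≡8; β=0, v≡7 (mod 13); (8|13)=-1, (7|13)=-1; sign (−1)^0·-1^0·-1^-2 = +1.
(a,b)_5: α=5, u≡4; β=-4, v≡1 (mod 5); (4|5)=+1, (1|5)=+1; sign (−1)^0·+1^-4·+1^5 = +1.
(2530, 19 / ℚ) ramifies at {2, 11, 19, 23}: a division algebra.

[2, 11, 19, 23]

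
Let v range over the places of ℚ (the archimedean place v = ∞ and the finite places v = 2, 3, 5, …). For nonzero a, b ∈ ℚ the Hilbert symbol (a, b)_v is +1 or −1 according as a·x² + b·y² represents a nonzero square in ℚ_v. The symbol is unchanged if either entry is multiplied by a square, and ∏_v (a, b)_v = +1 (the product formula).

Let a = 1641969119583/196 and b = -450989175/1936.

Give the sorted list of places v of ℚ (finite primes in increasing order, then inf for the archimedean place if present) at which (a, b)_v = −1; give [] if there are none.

(a, b) ≡ (23, -106743) mod (ℚ^×)²; places V = {2, 3, 5, 7, 11, 13, 17, 23, 31, ∞}.
(a,b)_3: α=2, u≡2; β=1, v≡2 (mod 3); (2|3)=-1, (2|3)=-1; sign (−1)^0·-1^1·-1^2 = -1.
(a,b)_23: α=1, u≡8; β=1, v≡20 (mod 23); (8|23)=+1, (20|23)=-1; sign (−1)^1·+1^1·-1^1 = +1.
(a,b)_5: α=0, u≡3; β=2, v≡3 (mod 5); (3|5)=-1, (3|5)=-1; sign (−1)^0·-1^2·-1^0 = +1.
(a,b)_31: α=2, u≡24; β=0, v≡29 (mod 31); (24|31)=-1, (29|31)=-1; sign (−1)^0·-1^0·-1^2 = +1.
(a,b)_13: α=4, u≡3; β=3, v≡5 (mod 13); (3|13)=+1, (5|13)=-1; sign (−1)^0·+1^3·-1^4 = +1.
(a,b)_11: α=0, u≡5; β=-2, v≡9 (mod 11); (5|11)=+1, (9|11)=+1; sign (−1)^0·+1^-2·+1^0 = +1.
(a,b)_7: α=-2, u≡4; β=1, v≡4 (mod 7); (4|7)=+1, (4|7)=+1; sign (−1)^0·+1^1·+1^-2 = +1.
(a,b)_17: α=2, u≡3; β=1, v≡10 (mod 17); (3|17)=-1, (10|17)=-1; sign (−1)^0·-1^1·-1^2 = -1.
(a,b)_2: α=-2, β=-4; u≡7, v≡1 (mod 8); ε(u)ε(v)=1·0, αω(v)=-2·0, βω(u)=-4·0; sum ≡ 0  ⇒  +1.
(a,b)_∞: sgn(23)=+, sgn(-106743)=−, so +1.
|Ram(23, -106743)| = 2, even; anisotropic at {3, 17}.

[3, 17]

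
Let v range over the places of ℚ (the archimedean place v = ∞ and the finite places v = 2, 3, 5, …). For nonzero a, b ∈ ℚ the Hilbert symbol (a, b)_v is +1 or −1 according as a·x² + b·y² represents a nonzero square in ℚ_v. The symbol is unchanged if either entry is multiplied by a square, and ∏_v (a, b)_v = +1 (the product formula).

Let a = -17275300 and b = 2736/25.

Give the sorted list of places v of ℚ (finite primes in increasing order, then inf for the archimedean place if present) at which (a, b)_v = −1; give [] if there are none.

[2, 7, 19, 23, 29, 37]

Mod squares: a ≡ -172753, b ≡ 19. Check v ∈ {∞, 2, 3, 5, 7, 19, 23, 29, 37}.
v=37: a=37^1·(≡3), b=37^0·(≡31) mod 37; (3|37)=+1, (31|37)=-1; (−1)^{1·0·18}·(+1)^0·(-1)^1 = -1.
v=23: a=23^1·(≡11), b=23^0·(≡11) mod 23; (11|23)=-1, (11|23)=-1; (−1)^{1·0·11}·(-1)^0·(-1)^1 = -1.
v=7: a=7^1·(≡6), b=7^0·(≡5) mod 7; (6|7)=-1, (5|7)=-1; (−1)^{1·0·3}·(-1)^0·(-1)^1 = -1.
v=∞: -172753 < 0 and 19 > 0  ⇒  (a,b)_∞ = +1.
v=19: a=19^0·(≡13), b=19^1·(≡5) mod 19; (13|19)=-1, (5|19)=+1; (−1)^{0·1·9}·(-1)^1·(+1)^0 = -1.
v=2: v_2(a)=2, v_2(b)=4; units ≡ 7, 3 (mod 8); ε·ε+αω+βω = 1·1+2·1+4·0 ≡ 1  ⇒  (a,b)_2 = -1.
v=29: a=29^1·(≡18), b=29^0·(≡12) mod 29; (18|29)=-1, (12|29)=-1; (−1)^{1·0·14}·(-1)^0·(-1)^1 = -1.
v=3: a=3^0·(≡2), b=3^2·(≡1) mod 3; (2|3)=-1, (1|3)=+1; (−1)^{0·2·1}·(-1)^2·(+1)^0 = +1.
v=5: a=5^2·(≡3), b=5^-2·(≡1) mod 5; (3|5)=-1, (1|5)=+1; (−1)^{2·-2·2}·(-1)^-2·(+1)^2 = +1.
(-172753, 19 / ℚ) ramifies at {2, 7, 19, 23, 29, 37}: a division algebra.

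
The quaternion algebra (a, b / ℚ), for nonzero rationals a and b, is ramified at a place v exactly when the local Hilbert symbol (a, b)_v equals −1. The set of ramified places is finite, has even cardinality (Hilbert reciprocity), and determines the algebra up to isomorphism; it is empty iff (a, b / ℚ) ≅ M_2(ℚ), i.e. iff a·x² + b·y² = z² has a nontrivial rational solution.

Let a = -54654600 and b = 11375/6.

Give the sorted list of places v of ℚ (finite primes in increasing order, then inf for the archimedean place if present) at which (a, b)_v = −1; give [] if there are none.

(a, b) ≡ (-66, 2730) mod (ℚ^×)²; places V = {2, 3, 5, 7, 11, 13, ∞}.
(a,b)_3: α=1, u≡2; β=-1, v≡1 (mod 3); (2|3)=-1, (1|3)=+1; sign (−1)^1·-1^-1·+1^1 = +1.
(a,b)_5: α=2, u≡1; β=3, v≡1 (mod 5); (1|5)=+1, (1|5)=+1; sign (−1)^0·+1^3·+1^2 = +1.
(a,b)_2: α=3, β=-1; u≡7, v≡5 (mod 8); ε(u)ε(v)=1·0, αω(v)=3·1, βω(u)=-1·0; sum ≡ 1  ⇒  -1.
(a,b)_13: α=2, u≡1; β=1, v≡5 (mod 13); (1|13)=+1, (5|13)=-1; sign (−1)^0·+1^1·-1^2 = +1.
(a,b)_11: α=1, u≡1; β=0, v≡2 (mod 11); (1|11)=+1, (2|11)=-1; sign (−1)^0·+1^0·-1^1 = -1.
(a,b)_7: α=2, u≡1; β=1, v≡6 (mod 7); (1|7)=+1, (6|7)=-1; sign (−1)^0·+1^1·-1^2 = +1.
(a,b)_∞: sgn(-66)=−, sgn(2730)=+, so +1.
Ram(-66, 2730) = {2, 11}; no ℚ_2-point on the conic.

[2, 11]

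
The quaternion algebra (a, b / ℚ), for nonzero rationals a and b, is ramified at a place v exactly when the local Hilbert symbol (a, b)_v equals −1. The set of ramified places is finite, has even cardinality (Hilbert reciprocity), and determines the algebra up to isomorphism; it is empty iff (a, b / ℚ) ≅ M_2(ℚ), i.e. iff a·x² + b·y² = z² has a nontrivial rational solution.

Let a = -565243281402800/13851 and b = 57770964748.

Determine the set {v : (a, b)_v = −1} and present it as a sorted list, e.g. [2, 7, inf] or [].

(a, b) ≡ (-572033, 52003) mod (ℚ^×)²; places V = {2, 3, 5, 7, 11, 13, 17, 19, 23, 31, ∞}.
(a,b)_31: α=2, u≡14; β=2, v≡20 (mod 31); (14|31)=+1, (20|31)=+1; sign (−1)^0·+1^2·+1^2 = +1.
(a,b)_13: α=2, u≡8; β=0, v≡3 (mod 13); (8|13)=-1, (3|13)=+1; sign (−1)^0·-1^0·+1^2 = +1.
(a,b)_∞: sgn(-572033)=−, sgn(52003)=+, so +1.
(a,b)_19: α=-1, u≡8; β=1, v≡5 (mod 19); (8|19)=-1, (5|19)=+1; sign (−1)^1·-1^1·+1^-1 = +1.
(a,b)_11: α=1, u≡5; β=0, v≡2 (mod 11); (5|11)=+1, (2|11)=-1; sign (−1)^0·+1^0·-1^1 = -1.
(a,b)_17: α=3, u≡3; β=3, v≡15 (mod 17); (3|17)=-1, (15|17)=+1; sign (−1)^0·-1^3·+1^3 = -1.
(a,b)_3: α=-6, u≡1; β=0, v≡1 (mod 3); (1|3)=+1, (1|3)=+1; sign (−1)^0·+1^0·+1^-6 = +1.
(a,b)_2: α=4, β=2; u≡7, v≡3 (mod 8); ε(u)ε(v)=1·1, αω(v)=4·1, βω(u)=2·0; sum ≡ 1  ⇒  -1.
(a,b)_7: α=1, u≡6; β=1, v≡4 (mod 7); (6|7)=-1, (4|7)=+1; sign (−1)^1·-1^1·+1^1 = +1.
(a,b)_5: α=2, u≡3; β=0, v≡3 (mod 5); (3|5)=-1, (3|5)=-1; sign (−1)^0·-1^0·-1^2 = +1.
(a,b)_23: α=1, u≡14; β=1, v≡20 (mod 23); (14|23)=-1, (20|23)=-1; sign (−1)^1·-1^1·-1^1 = -1.
(-572033, 52003 / ℚ) ramifies at {2, 11, 17, 23}: a division algebra.

[2, 11, 17, 23]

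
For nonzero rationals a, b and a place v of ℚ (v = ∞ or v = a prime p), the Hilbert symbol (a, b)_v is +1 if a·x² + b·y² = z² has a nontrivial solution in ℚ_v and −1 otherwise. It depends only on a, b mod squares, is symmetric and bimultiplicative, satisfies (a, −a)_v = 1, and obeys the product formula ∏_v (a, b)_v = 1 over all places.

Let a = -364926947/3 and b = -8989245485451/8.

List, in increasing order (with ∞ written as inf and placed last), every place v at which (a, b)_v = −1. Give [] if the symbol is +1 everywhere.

(a, b) ≡ (-7161, -266662) mod (ℚ^×)²; places V = {2, 3, 7, 11, 17, 23, 31, ∞}.
(a,b)_7: α=1, u≡3; β=2, v≡3 (mod 7); (3|7)=-1, (3|7)=-1; sign (−1)^0·-1^2·-1^1 = -1.
(a,b)_17: α=2, u≡1; β=3, v≡10 (mod 17); (1|17)=+1, (10|17)=-1; sign (−1)^0·+1^3·-1^2 = +1.
(a,b)_2: α=0, β=-3; u≡7, v≡5 (mod 8); ε(u)ε(v)=1·0, αω(v)=0·1, βω(u)=-3·0; sum ≡ 0  ⇒  +1.
(a,b)_∞: sgn(-7161)=−, sgn(-266662)=−, so -1.
(a,b)_11: α=1, u≡3; β=1, v≡10 (mod 11); (3|11)=+1, (10|11)=-1; sign (−1)^1·+1^1·-1^1 = +1.
(a,b)_31: α=1, u≡24; β=1, v≡16 (mod 31); (24|31)=-1, (16|31)=+1; sign (−1)^1·-1^1·+1^1 = +1.
(a,b)_23: α=2, u≡14; β=3, v≡5 (mod 23); (14|23)=-1, (5|23)=-1; sign (−1)^0·-1^3·-1^2 = -1.
(a,b)_3: α=-1, u≡1; β=2, v≡2 (mod 3); (1|3)=+1, (2|3)=-1; sign (−1)^0·+1^2·-1^-1 = -1.
(-7161, -266662 / ℚ) ramifies at {3, 7, 23, ∞}: a division algebra.

[3, 7, 23, inf]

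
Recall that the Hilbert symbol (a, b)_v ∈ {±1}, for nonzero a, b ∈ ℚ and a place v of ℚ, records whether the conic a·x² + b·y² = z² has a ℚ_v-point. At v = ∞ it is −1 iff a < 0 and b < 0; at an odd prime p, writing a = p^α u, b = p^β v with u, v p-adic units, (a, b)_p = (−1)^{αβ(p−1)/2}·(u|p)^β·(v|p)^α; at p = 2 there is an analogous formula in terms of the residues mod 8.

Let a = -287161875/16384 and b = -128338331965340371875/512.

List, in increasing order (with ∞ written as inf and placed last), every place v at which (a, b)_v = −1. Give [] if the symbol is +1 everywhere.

[2, inf]

(a, b) ≡ (-51051, -2310) mod (ℚ^×)²; places V = {2, 3, 5, 7, 11, 13, 17, ∞}.
(a,b)_3: α=3, u≡2; β=3, v≡1 (mod 3); (2|3)=-1, (1|3)=+1; sign (−1)^1·-1^3·+1^3 = +1.
(a,b)_11: α=1, u≡3; β=1, v≡8 (mod 11); (3|11)=+1, (8|11)=-1; sign (−1)^1·+1^1·-1^1 = +1.
(a,b)_∞: sgn(-51051)=−, sgn(-2310)=−, so -1.
(a,b)_13: α=1, u≡1; β=6, v≡12 (mod 13); (1|13)=+1, (12|13)=+1; sign (−1)^0·+1^6·+1^1 = +1.
(a,b)_17: α=1, u≡3; β=4, v≡15 (mod 17); (3|17)=-1, (15|17)=+1; sign (−1)^0·-1^4·+1^1 = +1.
(a,b)_5: α=4, u≡4; β=5, v≡3 (mod 5); (4|5)=+1, (3|5)=-1; sign (−1)^0·+1^5·-1^4 = +1.
(a,b)_2: α=-14, β=-9; u≡5, v≡5 (mod 8); ε(u)ε(v)=0·0, αω(v)=-14·1, βω(u)=-9·1; sum ≡ 1  ⇒  -1.
(a,b)_7: α=1, u≡1; β=3, v≡6 (mod 7); (1|7)=+1, (6|7)=-1; sign (−1)^1·+1^3·-1^1 = +1.
Ram(-51051, -2310) = {2, ∞}; no ℚ_2-point on the conic.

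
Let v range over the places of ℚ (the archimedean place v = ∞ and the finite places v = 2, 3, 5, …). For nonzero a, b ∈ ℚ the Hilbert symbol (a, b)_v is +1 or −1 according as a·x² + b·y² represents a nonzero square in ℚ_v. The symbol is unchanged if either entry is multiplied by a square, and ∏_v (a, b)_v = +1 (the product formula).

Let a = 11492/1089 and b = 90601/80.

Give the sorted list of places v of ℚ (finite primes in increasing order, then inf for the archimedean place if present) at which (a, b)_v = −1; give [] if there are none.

[5, 17]

(a, b) ≡ (17, 5) mod (ℚ^×)²; places V = {2, 3, 5, 7, 11, 13, 17, 43, ∞}.
(a,b)_7: α=0, u≡3; β=2, v≡5 (mod 7); (3|7)=-1, (5|7)=-1; sign (−1)^0·-1^2·-1^0 = +1.
(a,b)_2: α=2, β=-4; u≡1, v≡5 (mod 8); ε(u)ε(v)=0·0, αω(v)=2·1, βω(u)=-4·0; sum ≡ 0  ⇒  +1.
(a,b)_43: α=0, u≡10; β=2, v≡42 (mod 43); (10|43)=+1, (42|43)=-1; sign (−1)^0·+1^2·-1^0 = +1.
(a,b)_5: α=0, u≡3; β=-1, v≡1 (mod 5); (3|5)=-1, (1|5)=+1; sign (−1)^0·-1^-1·+1^0 = -1.
(a,b)_11: α=-2, u≡7; β=0, v≡9 (mod 11); (7|11)=-1, (9|11)=+1; sign (−1)^0·-1^0·+1^-2 = +1.
(a,b)_3: α=-2, u≡2; β=0, v≡2 (mod 3); (2|3)=-1, (2|3)=-1; sign (−1)^0·-1^0·-1^-2 = +1.
(a,b)_17: α=1, u≡13; β=0, v≡12 (mod 17); (13|17)=+1, (12|17)=-1; sign (−1)^0·+1^0·-1^1 = -1.
(a,b)_∞: sgn(17)=+, sgn(5)=+, so +1.
(a,b)_13: α=2, u≡12; β=0, v≡2 (mod 13); (12|13)=+1, (2|13)=-1; sign (−1)^0·+1^0·-1^2 = +1.
Ram(17, 5) = {5, 17}; no ℚ_5-point on the conic.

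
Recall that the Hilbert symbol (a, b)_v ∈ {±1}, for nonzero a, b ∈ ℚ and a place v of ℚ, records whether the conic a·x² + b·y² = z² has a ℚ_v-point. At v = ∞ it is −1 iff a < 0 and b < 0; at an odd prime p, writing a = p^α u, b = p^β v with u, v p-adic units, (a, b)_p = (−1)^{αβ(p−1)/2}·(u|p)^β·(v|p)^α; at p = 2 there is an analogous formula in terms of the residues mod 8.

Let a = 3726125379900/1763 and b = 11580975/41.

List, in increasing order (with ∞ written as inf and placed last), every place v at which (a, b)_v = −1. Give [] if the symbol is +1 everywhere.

(a, b) ≡ (1839018797, 234479) mod (ℚ^×)²; places V = {2, 3, 5, 7, 11, 19, 23, 31, 41, 43, ∞}.
(a,b)_5: α=2, u≡2; β=2, v≡4 (mod 5); (2|5)=-1, (4|5)=+1; sign (−1)^0·-1^2·+1^2 = +1.
(a,b)_41: α=-1, u≡17; β=-1, v≡33 (mod 41); (17|41)=-1, (33|41)=+1; sign (−1)^0·-1^-1·+1^-1 = -1.
(a,b)_11: α=1, u≡1; β=0, v≡4 (mod 11); (1|11)=+1, (4|11)=+1; sign (−1)^0·+1^0·+1^1 = +1.
(a,b)_31: α=1, u≡12; β=0, v≡15 (mod 31); (12|31)=-1, (15|31)=-1; sign (−1)^0·-1^0·-1^1 = -1.
(a,b)_3: α=6, u≡2; β=4, v≡2 (mod 3); (2|3)=-1, (2|3)=-1; sign (−1)^0·-1^4·-1^6 = +1.
(a,b)_23: α=1, u≡6; β=0, v≡20 (mod 23); (6|23)=+1, (20|23)=-1; sign (−1)^0·+1^0·-1^1 = -1.
(a,b)_7: α=3, u≡5; β=1, v≡4 (mod 7); (5|7)=-1, (4|7)=+1; sign (−1)^1·-1^1·+1^3 = +1.
(a,b)_19: α=1, u≡16; β=1, v≡8 (mod 19); (16|19)=+1, (8|19)=-1; sign (−1)^1·+1^1·-1^1 = +1.
(a,b)_43: α=-1, u≡36; β=1, v≡35 (mod 43); (36|43)=+1, (35|43)=+1; sign (−1)^1·+1^1·+1^-1 = -1.
(a,b)_∞: sgn(1839018797)=+, sgn(234479)=+, so +1.
(a,b)_2: α=2, β=0; u≡5, v≡7 (mod 8); ε(u)ε(v)=0·1, αω(v)=2·0, βω(u)=0·1; sum ≡ 0  ⇒  +1.
|Ram(1839018797, 234479)| = 4, even; anisotropic at {23, 31, 41, 43}.

[23, 31, 41, 43]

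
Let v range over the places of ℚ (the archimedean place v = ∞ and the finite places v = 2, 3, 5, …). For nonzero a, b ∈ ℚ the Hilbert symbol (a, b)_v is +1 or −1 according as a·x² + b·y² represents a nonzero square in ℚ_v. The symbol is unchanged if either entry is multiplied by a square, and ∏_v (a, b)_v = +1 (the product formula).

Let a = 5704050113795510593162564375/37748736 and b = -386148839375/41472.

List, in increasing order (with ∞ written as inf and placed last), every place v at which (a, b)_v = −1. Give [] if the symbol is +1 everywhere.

[19, 43]

(a, b) ≡ (33392983, -20254) mod (ℚ^×)²; places V = {2, 3, 5, 11, 13, 19, 31, 41, 43, 47, ∞}.
(a,b)_13: α=5, u≡11; β=3, v≡5 (mod 13); (11|13)=-1, (5|13)=-1; sign (−1)^0·-1^3·-1^5 = +1.
(a,b)_31: α=1, u≡8; β=0, v≡2 (mod 31); (8|31)=+1, (2|31)=+1; sign (−1)^0·+1^0·+1^1 = +1.
(a,b)_∞: sgn(33392983)=+, sgn(-20254)=−, so +1.
(a,b)_19: α=6, u≡10; β=3, v≡16 (mod 19); (10|19)=-1, (16|19)=+1; sign (−1)^0·-1^3·+1^6 = -1.
(a,b)_47: α=1, u≡27; β=0, v≡27 (mod 47); (27|47)=+1, (27|47)=+1; sign (−1)^0·+1^0·+1^1 = +1.
(a,b)_5: α=4, u≡3; β=4, v≡1 (mod 5); (3|5)=-1, (1|5)=+1; sign (−1)^0·-1^4·+1^4 = +1.
(a,b)_43: α=1, u≡6; β=0, v≡39 (mod 43); (6|43)=+1, (39|43)=-1; sign (−1)^0·+1^0·-1^1 = -1.
(a,b)_41: α=3, u≡23; β=1, v≡21 (mod 41); (23|41)=+1, (21|41)=+1; sign (−1)^0·+1^1·+1^3 = +1.
(a,b)_11: α=2, u≡6; β=0, v≡10 (mod 11); (6|11)=-1, (10|11)=-1; sign (−1)^0·-1^0·-1^2 = +1.
(a,b)_2: α=-22, β=-9; u≡7, v≡1 (mod 8); ε(u)ε(v)=1·0, αω(v)=-22·0, βω(u)=-9·0; sum ≡ 0  ⇒  +1.
(a,b)_3: α=-2, u≡1; β=-4, v≡2 (mod 3); (1|3)=+1, (2|3)=-1; sign (−1)^0·+1^-4·-1^-2 = +1.
(33392983, -20254 / ℚ) ramifies at {19, 43}: a division algebra.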